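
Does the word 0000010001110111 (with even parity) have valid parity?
Sum of all bits: 0+0+0+0+0+1+0+0+0+1+1+1+0+1+1+1 = 7; 7 mod 2 = 1. Result is 1 → parity error detected.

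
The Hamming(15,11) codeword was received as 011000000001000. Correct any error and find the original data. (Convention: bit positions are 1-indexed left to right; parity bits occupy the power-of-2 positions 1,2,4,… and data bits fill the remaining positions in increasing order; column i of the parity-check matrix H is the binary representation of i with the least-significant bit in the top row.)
Syndrome s = H · r^T (mod 2), r = 011000000001000:
  s[0] = (101010101010101)·(011000000001000) mod 2 = 0+0+1+0+0+0+0+0+0+0+0+0+0+0+0 mod 2 = 1
  s[1] = (011001100110011)·(011000000001000) mod 2 = 0+1+1+0+0+0+0+0+0+0+0+0+0+0+0 mod 2 = 0
  s[2] = (000111100001111)·(011000000001000) mod 2 = 0+0+0+0+0+0+0+0+0+0+0+1+0+0+0 mod 2 = 1
  s[3] = (000000011111111)·(011000000001000) mod 2 = 0+0+0+0+0+0+0+0+0+0+0+1+0+0+0 mod 2 = 1
Syndrome = 1011
Column 13 of H equals this syndrome → error at bit 13 (1-indexed).
Flip bit 13: 011000000001000 → 011000000001100
Extract data bits at positions {3,5,6,7,9,10,11,12,13,14,15}: 10000001100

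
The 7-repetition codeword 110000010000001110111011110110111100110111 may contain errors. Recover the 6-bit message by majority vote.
Split into 7-bit blocks and majority-vote each:
  block 1 = 1100000: 2 ones, 5 zeros → 0
  block 2 = 1000000: 1 ones, 6 zeros → 0
  block 3 = 1110111: 6 ones, 1 zeros → 1
  block 4 = 0111101: 5 ones, 2 zeros → 1
  block 5 = 1011110: 5 ones, 2 zeros → 1
  block 6 = 0110111: 5 ones, 2 zeros → 1
Decoded = 001111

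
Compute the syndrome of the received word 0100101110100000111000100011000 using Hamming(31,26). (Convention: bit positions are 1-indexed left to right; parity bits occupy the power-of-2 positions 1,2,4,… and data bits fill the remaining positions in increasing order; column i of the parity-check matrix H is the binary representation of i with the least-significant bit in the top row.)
Syndrome s = H · r^T (mod 2), r = 0100101110100000111000100011000:
  s[0] = (1010101010101010101010101010101)·(0100101110100000111000100011000) mod 2 = 0+0+0+0+1+0+1+0+1+0+1+0+0+0+0+0+1+0+1+0+0+0+1+0+0+0+1+0+0+0+0 mod 2 = 0
  s[1] = (0110011001100110011001100110011)·(0100101110100000111000100011000) mod 2 = 0+1+0+0+0+0+1+0+0+0+1+0+0+0+0+0+0+1+1+0+0+0+1+0+0+0+1+0+0+0+0 mod 2 = 1
  s[2] = (0001111000011110000111100001111)·(0100101110100000111000100011000) mod 2 = 0+0+0+0+1+0+1+0+0+0+0+0+0+0+0+0+0+0+0+0+0+0+1+0+0+0+0+1+0+0+0 mod 2 = 0
  s[3] = (0000000111111110000000011111111)·(0100101110100000111000100011000) mod 2 = 0+0+0+0+0+0+0+1+1+0+1+0+0+0+0+0+0+0+0+0+0+0+0+0+0+0+1+1+0+0+0 mod 2 = 1
  s[4] = (0000000000000001111111111111111)·(0100101110100000111000100011000) mod 2 = 0+0+0+0+0+0+0+0+0+0+0+0+0+0+0+0+1+1+1+0+0+0+1+0+0+0+1+1+0+0+0 mod 2 = 0
Syndrome = 01010
Non-zero syndrome: error at position 10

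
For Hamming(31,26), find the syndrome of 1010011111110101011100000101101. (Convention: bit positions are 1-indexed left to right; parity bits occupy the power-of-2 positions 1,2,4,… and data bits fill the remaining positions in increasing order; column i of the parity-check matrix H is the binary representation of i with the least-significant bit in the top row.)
Syndrome s = H · r^T (mod 2), r = 1010011111110101011100000101101:
  s[0] = (1010101010101010101010101010101)·(1010011111110101011100000101101) mod 2 = 1+0+1+0+0+0+1+0+1+0+1+0+0+0+0+0+0+0+1+0+0+0+0+0+0+0+0+0+1+0+1 mod 2 = 0
  s[1] = (0110011001100110011001100110011)·(1010011111110101011100000101101) mod 2 = 0+0+1+0+0+1+1+0+0+1+1+0+0+1+0+0+0+1+1+0+0+0+0+0+0+1+0+0+0+0+1 mod 2 = 0
  s[2] = (0001111000011110000111100001111)·(1010011111110101011100000101101) mod 2 = 0+0+0+0+0+1+1+0+0+0+0+1+0+1+0+0+0+0+0+1+0+0+0+0+0+0+0+1+1+0+1 mod 2 = 0
  s[3] = (0000000111111110000000011111111)·(1010011111110101011100000101101) mod 2 = 0+0+0+0+0+0+0+1+1+1+1+1+0+1+0+0+0+0+0+0+0+0+0+0+0+1+0+1+1+0+1 mod 2 = 0
  s[4] = (0000000000000001111111111111111)·(1010011111110101011100000101101) mod 2 = 0+0+0+0+0+0+0+0+0+0+0+0+0+0+0+1+0+1+1+1+0+0+0+0+0+1+0+1+1+0+1 mod 2 = 0
Syndrome = 00000
s = 0: no error detected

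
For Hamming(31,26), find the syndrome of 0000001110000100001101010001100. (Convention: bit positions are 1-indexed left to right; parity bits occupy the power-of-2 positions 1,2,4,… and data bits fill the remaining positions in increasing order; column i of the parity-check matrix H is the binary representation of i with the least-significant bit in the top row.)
Syndrome s = H · r^T (mod 2), r = 0000001110000100001101010001100:
  s[0] = (1010101010101010101010101010101)·(0000001110000100001101010001100) mod 2 = 0+0+0+0+0+0+1+0+1+0+0+0+0+0+0+0+0+0+1+0+0+0+0+0+0+0+0+0+1+0+0 mod 2 = 0
  s[1] = (0110011001100110011001100110011)·(0000001110000100001101010001100) mod 2 = 0+0+0+0+0+0+1+0+0+0+0+0+0+1+0+0+0+0+1+0+0+1+0+0+0+0+0+0+0+0+0 mod 2 = 0
  s[2] = (0001111000011110000111100001111)·(0000001110000100001101010001100) mod 2 = 0+0+0+0+0+0+1+0+0+0+0+0+0+1+0+0+0+0+0+1+0+1+0+0+0+0+0+1+1+0+0 mod 2 = 0
  s[3] = (0000000111111110000000011111111)·(0000001110000100001101010001100) mod 2 = 0+0+0+0+0+0+0+1+1+0+0+0+0+1+0+0+0+0+0+0+0+0+0+1+0+0+0+1+1+0+0 mod 2 = 0
  s[4] = (0000000000000001111111111111111)·(0000001110000100001101010001100) mod 2 = 0+0+0+0+0+0+0+0+0+0+0+0+0+0+0+0+0+0+1+1+0+1+0+1+0+0+0+1+1+0+0 mod 2 = 0
Syndrome = 00000
s = 0: no error detected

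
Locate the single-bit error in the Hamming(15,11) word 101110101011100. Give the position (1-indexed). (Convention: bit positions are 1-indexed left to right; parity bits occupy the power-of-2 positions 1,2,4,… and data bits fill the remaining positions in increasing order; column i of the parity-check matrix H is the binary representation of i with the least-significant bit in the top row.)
Syndrome s = H · r^T (mod 2), r = 101110101011100:
  s[0] = (101010101010101)·(101110101011100) mod 2 = 1+0+1+0+1+0+1+0+1+0+1+0+1+0+0 mod 2 = 1
  s[1] = (011001100110011)·(101110101011100) mod 2 = 0+0+1+0+0+0+1+0+0+0+1+0+0+0+0 mod 2 = 1
  s[2] = (000111100001111)·(101110101011100) mod 2 = 0+0+0+1+1+0+1+0+0+0+0+1+1+0+0 mod 2 = 1
  s[3] = (000000011111111)·(101110101011100) mod 2 = 0+0+0+0+0+0+0+0+1+0+1+1+1+0+0 mod 2 = 0
Syndrome = 1110
Column i of H is the binary representation of i, so the syndrome is the binary index of the flipped bit.
Read s = 1110 with s[0] as LSB: 1·2^0 + 1·2^1 + 1·2^2 + 0·2^3 = 7.
Error is at bit position 7.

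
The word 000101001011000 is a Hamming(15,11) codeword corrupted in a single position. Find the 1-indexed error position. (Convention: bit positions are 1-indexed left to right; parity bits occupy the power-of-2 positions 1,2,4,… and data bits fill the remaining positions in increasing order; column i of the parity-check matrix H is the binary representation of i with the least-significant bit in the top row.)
Syndrome s = H · r^T (mod 2), r = 000101001011000:
  s[0] = (101010101010101)·(000101001011000) mod 2 = 0+0+0+0+0+0+0+0+1+0+1+0+0+0+0 mod 2 = 0
  s[1] = (011001100110011)·(000101001011000) mod 2 = 0+0+0+0+0+1+0+0+0+0+1+0+0+0+0 mod 2 = 0
  s[2] = (000111100001111)·(000101001011000) mod 2 = 0+0+0+1+0+1+0+0+0+0+0+1+0+0+0 mod 2 = 1
  s[3] = (000000011111111)·(000101001011000) mod 2 = 0+0+0+0+0+0+0+0+1+0+1+1+0+0+0 mod 2 = 1
Syndrome = 0011
Column i of H is the binary representation of i, so the syndrome is the binary index of the flipped bit.
Read s = 0011 with s[0] as LSB: 0·2^0 + 0·2^1 + 1·2^2 + 1·2^3 = 12.
Error is at bit position 12.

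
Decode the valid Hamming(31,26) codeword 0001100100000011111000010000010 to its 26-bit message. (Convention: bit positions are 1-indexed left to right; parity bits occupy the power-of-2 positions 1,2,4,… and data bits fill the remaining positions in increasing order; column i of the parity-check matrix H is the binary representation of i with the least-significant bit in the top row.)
Parity bits occupy power-of-2 positions; data bits are at positions {3,5,6,7,9,10,11,12,13,14,15,17,18,19,20,21,22,23,24,25,26,27,28,29,30,31} (1-indexed).
Extract: c[3]=0 c[5]=1 c[6]=0 c[7]=0 c[9]=0 c[10]=0 c[11]=0 c[12]=0 c[13]=0 c[14]=0 c[15]=1 c[17]=1 c[18]=1 c[19]=1 c[20]=0 c[21]=0 c[22]=0 c[23]=0 c[24]=1 c[25]=0 c[26]=0 c[27]=0 c[28]=0 c[29]=0 c[30]=1 c[31]=0
Data = 01000000001111000010000010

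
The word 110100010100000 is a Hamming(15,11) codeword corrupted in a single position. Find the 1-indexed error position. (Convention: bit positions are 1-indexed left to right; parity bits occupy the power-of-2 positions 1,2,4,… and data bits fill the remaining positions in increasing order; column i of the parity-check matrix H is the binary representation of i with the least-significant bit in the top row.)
Syndrome s = H · r^T (mod 2), r = 110100010100000:
  s[0] = (101010101010101)·(110100010100000) mod 2 = 1+0+0+0+0+0+0+0+0+0+0+0+0+0+0 mod 2 = 1
  s[1] = (011001100110011)·(110100010100000) mod 2 = 0+1+0+0+0+0+0+0+0+1+0+0+0+0+0 mod 2 = 0
  s[2] = (000111100001111)·(110100010100000) mod 2 = 0+0+0+1+0+0+0+0+0+0+0+0+0+0+0 mod 2 = 1
  s[3] = (000000011111111)·(110100010100000) mod 2 = 0+0+0+0+0+0+0+1+0+1+0+0+0+0+0 mod 2 = 0
Syndrome = 1010
Column i of H is the binary representation of i, so the syndrome is the binary index of the flipped bit.
Read s = 1010 with s[0] as LSB: 1·2^0 + 0·2^1 + 1·2^2 + 0·2^3 = 5.
Error is at bit position 5.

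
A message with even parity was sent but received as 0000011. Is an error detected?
Sum of received bits: 0+0+0+0+0+1+1 = 2; 2 mod 2 = 0. Result is 0 → no error detected.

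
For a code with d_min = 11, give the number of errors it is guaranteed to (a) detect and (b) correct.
(a) Detection requires d_min ≥ e+1, so e ≤ d_min − 1 = 10.
(b) Correction requires d_min ≥ 2t+1, so t ≤ ⌊(d_min − 1)/2⌋ = ⌊10/2⌋ = 5.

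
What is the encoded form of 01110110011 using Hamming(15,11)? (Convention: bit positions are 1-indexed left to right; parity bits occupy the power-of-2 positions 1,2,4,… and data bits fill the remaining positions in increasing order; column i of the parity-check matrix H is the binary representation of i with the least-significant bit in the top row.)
Codeword c = d · G (mod 2), d = 01110110011:
  c[0] = d·G[:,0] = (01110110011)·(11011010101) mod 2 = 0+1+0+1+0+0+1+0+0+0+1 mod 2 = 0
  c[1] = d·G[:,1] = (01110110011)·(10110110011) mod 2 = 0+0+1+1+0+1+1+0+0+1+1 mod 2 = 0
  c[2] = d·G[:,2] = (01110110011)·(10000000000) mod 2 = 0+0+0+0+0+0+0+0+0+0+0 mod 2 = 0
  c[3] = d·G[:,3] = (01110110011)·(01110001111) mod 2 = 0+1+1+1+0+0+0+0+0+1+1 mod 2 = 1
  c[4] = d·G[:,4] = (01110110011)·(01000000000) mod 2 = 0+1+0+0+0+0+0+0+0+0+0 mod 2 = 1
  c[5] = d·G[:,5] = (01110110011)·(00100000000) mod 2 = 0+0+1+0+0+0+0+0+0+0+0 mod 2 = 1
  c[6] = d·G[:,6] = (01110110011)·(00010000000) mod 2 = 0+0+0+1+0+0+0+0+0+0+0 mod 2 = 1
  c[7] = d·G[:,7] = (01110110011)·(00001111111) mod 2 = 0+0+0+0+0+1+1+0+0+1+1 mod 2 = 0
  c[8] = d·G[:,8] = (01110110011)·(00001000000) mod 2 = 0+0+0+0+0+0+0+0+0+0+0 mod 2 = 0
  c[9] = d·G[:,9] = (01110110011)·(00000100000) mod 2 = 0+0+0+0+0+1+0+0+0+0+0 mod 2 = 1
  c[10] = d·G[:,10] = (01110110011)·(00000010000) mod 2 = 0+0+0+0+0+0+1+0+0+0+0 mod 2 = 1
  c[11] = d·G[:,11] = (01110110011)·(00000001000) mod 2 = 0+0+0+0+0+0+0+0+0+0+0 mod 2 = 0
  c[12] = d·G[:,12] = (01110110011)·(00000000100) mod 2 = 0+0+0+0+0+0+0+0+0+0+0 mod 2 = 0
  c[13] = d·G[:,13] = (01110110011)·(00000000010) mod 2 = 0+0+0+0+0+0+0+0+0+1+0 mod 2 = 1
  c[14] = d·G[:,14] = (01110110011)·(00000000001) mod 2 = 0+0+0+0+0+0+0+0+0+0+1 mod 2 = 1
Codeword = 000111100110011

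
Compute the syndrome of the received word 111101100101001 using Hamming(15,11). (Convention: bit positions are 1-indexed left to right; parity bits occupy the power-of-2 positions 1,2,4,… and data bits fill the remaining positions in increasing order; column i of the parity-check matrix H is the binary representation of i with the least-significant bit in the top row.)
Syndrome s = H · r^T (mod 2), r = 111101100101001:
  s[0] = (101010101010101)·(111101100101001) mod 2 = 1+0+1+0+0+0+1+0+0+0+0+0+0+0+1 mod 2 = 0
  s[1] = (011001100110011)·(111101100101001) mod 2 = 0+1+1+0+0+1+1+0+0+1+0+0+0+0+1 mod 2 = 0
  s[2] = (000111100001111)·(111101100101001) mod 2 = 0+0+0+1+0+1+1+0+0+0+0+1+0+0+1 mod 2 = 1
  s[3] = (000000011111111)·(111101100101001) mod 2 = 0+0+0+0+0+0+0+0+0+1+0+1+0+0+1 mod 2 = 1
Syndrome = 0011
Non-zero syndrome: error at position 12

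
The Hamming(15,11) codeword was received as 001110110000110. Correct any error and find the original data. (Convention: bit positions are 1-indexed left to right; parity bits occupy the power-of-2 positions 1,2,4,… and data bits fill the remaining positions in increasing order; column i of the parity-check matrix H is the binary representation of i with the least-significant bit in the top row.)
Syndrome s = H · r^T (mod 2), r = 001110110000110:
  s[0] = (101010101010101)·(001110110000110) mod 2 = 0+0+1+0+1+0+1+0+0+0+0+0+1+0+0 mod 2 = 0
  s[1] = (011001100110011)·(001110110000110) mod 2 = 0+0+1+0+0+0+1+0+0+0+0+0+0+1+0 mod 2 = 1
  s[2] = (000111100001111)·(001110110000110) mod 2 = 0+0+0+1+1+0+1+0+0+0+0+0+1+1+0 mod 2 = 1
  s[3] = (000000011111111)·(001110110000110) mod 2 = 0+0+0+0+0+0+0+1+0+0+0+0+1+1+0 mod 2 = 1
Syndrome = 0111
Column 14 of H equals this syndrome → error at bit 14 (1-indexed).
Flip bit 14: 001110110000110 → 001110110000100
Extract data bits at positions {3,5,6,7,9,10,11,12,13,14,15}: 11010000100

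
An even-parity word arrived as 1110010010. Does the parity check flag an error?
Sum of received bits: 1+1+1+0+0+1+0+0+1+0 = 5; 5 mod 2 = 1. Result is 1 ≠ 0 → error detected.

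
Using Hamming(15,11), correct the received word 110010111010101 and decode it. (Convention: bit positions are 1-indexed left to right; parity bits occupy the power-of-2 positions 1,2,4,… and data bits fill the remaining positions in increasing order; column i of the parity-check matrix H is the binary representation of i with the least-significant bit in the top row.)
Syndrome s = H · r^T (mod 2), r = 110010111010101:
  s[0] = (101010101010101)·(110010111010101) mod 2 = 1+0+0+0+1+0+1+0+1+0+1+0+1+0+1 mod 2 = 1
  s[1] = (011001100110011)·(110010111010101) mod 2 = 0+1+0+0+0+0+1+0+0+0+1+0+0+0+1 mod 2 = 0
  s[2] = (000111100001111)·(110010111010101) mod 2 = 0+0+0+0+1+0+1+0+0+0+0+0+1+0+1 mod 2 = 0
  s[3] = (000000011111111)·(110010111010101) mod 2 = 0+0+0+0+0+0+0+1+1+0+1+0+1+0+1 mod 2 = 1
Syndrome = 1001
Column 9 of H equals this syndrome → error at bit 9 (1-indexed).
Flip bit 9: 110010111010101 → 110010110010101
Extract data bits at positions {3,5,6,7,9,10,11,12,13,14,15}: 01010010101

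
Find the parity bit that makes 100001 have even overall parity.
Sum of data bits: 1+0+0+0+0+1 = 2.
2 mod 2 = 0, so parity bit = 0.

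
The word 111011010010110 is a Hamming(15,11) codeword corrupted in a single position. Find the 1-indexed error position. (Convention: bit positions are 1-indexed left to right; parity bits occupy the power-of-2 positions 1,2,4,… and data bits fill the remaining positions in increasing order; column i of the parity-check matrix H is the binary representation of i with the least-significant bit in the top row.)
Syndrome s = H · r^T (mod 2), r = 111011010010110:
  s[0] = (101010101010101)·(111011010010110) mod 2 = 1+0+1+0+1+0+0+0+0+0+1+0+1+0+0 mod 2 = 1
  s[1] = (011001100110011)·(111011010010110) mod 2 = 0+1+1+0+0+1+0+0+0+0+1+0+0+1+0 mod 2 = 1
  s[2] = (000111100001111)·(111011010010110) mod 2 = 0+0+0+0+1+1+0+0+0+0+0+0+1+1+0 mod 2 = 0
  s[3] = (000000011111111)·(111011010010110) mod 2 = 0+0+0+0+0+0+0+1+0+0+1+0+1+1+0 mod 2 = 0
Syndrome = 1100
Column i of H is the binary representation of i, so the syndrome is the binary index of the flipped bit.
Read s = 1100 with s[0] as LSB: 1·2^0 + 1·2^1 + 0·2^2 + 0·2^3 = 3.
Error is at bit position 3.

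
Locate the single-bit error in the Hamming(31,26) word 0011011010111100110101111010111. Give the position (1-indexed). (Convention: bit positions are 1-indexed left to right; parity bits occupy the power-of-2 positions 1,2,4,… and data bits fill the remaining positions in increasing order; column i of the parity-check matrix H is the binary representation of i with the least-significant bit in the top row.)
Syndrome s = H · r^T (mod 2), r = 0011011010111100110101111010111:
  s[0] = (1010101010101010101010101010101)·(0011011010111100110101111010111) mod 2 = 0+0+1+0+0+0+1+0+1+0+1+0+1+0+0+0+1+0+0+0+0+0+1+0+1+0+1+0+1+0+1 mod 2 = 1
  s[1] = (0110011001100110011001100110011)·(0011011010111100110101111010111) mod 2 = 0+0+1+0+0+1+1+0+0+0+1+0+0+1+0+0+0+1+0+0+0+1+1+0+0+0+1+0+0+1+1 mod 2 = 1
  s[2] = (0001111000011110000111100001111)·(0011011010111100110101111010111) mod 2 = 0+0+0+1+0+1+1+0+0+0+0+1+1+1+0+0+0+0+0+1+0+1+1+0+0+0+0+0+1+1+1 mod 2 = 0
  s[3] = (0000000111111110000000011111111)·(0011011010111100110101111010111) mod 2 = 0+0+0+0+0+0+0+0+1+0+1+1+1+1+0+0+0+0+0+0+0+0+0+1+1+0+1+0+1+1+1 mod 2 = 1
  s[4] = (0000000000000001111111111111111)·(0011011010111100110101111010111) mod 2 = 0+0+0+0+0+0+0+0+0+0+0+0+0+0+0+0+1+1+0+1+0+1+1+1+1+0+1+0+1+1+1 mod 2 = 1
Syndrome = 11011
Column i of H is the binary representation of i, so the syndrome is the binary index of the flipped bit.
Read s = 11011 with s[0] as LSB: 1·2^0 + 1·2^1 + 0·2^2 + 1·2^3 + 1·2^4 = 27.
Error is at bit position 27.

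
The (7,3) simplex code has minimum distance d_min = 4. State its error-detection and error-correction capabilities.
Detection only: up to d_min − 1 = 3 errors.
Correction: up to ⌊(d_min − 1)/2⌋ = ⌊3/2⌋ = 1 errors.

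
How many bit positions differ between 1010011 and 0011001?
XOR = 1001010, count of 1s = 3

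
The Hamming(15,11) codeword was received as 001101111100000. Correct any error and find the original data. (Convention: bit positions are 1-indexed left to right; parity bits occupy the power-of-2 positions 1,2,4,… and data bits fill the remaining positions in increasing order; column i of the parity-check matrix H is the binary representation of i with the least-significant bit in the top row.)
Syndrome s = H · r^T (mod 2), r = 001101111100000:
  s[0] = (101010101010101)·(001101111100000) mod 2 = 0+0+1+0+0+0+1+0+1+0+0+0+0+0+0 mod 2 = 1
  s[1] = (011001100110011)·(001101111100000) mod 2 = 0+0+1+0+0+1+1+0+0+1+0+0+0+0+0 mod 2 = 0
  s[2] = (000111100001111)·(001101111100000) mod 2 = 0+0+0+1+0+1+1+0+0+0+0+0+0+0+0 mod 2 = 1
  s[3] = (000000011111111)·(001101111100000) mod 2 = 0+0+0+0+0+0+0+1+1+1+0+0+0+0+0 mod 2 = 1
Syndrome = 1011
Column 13 of H equals this syndrome → error at bit 13 (1-indexed).
Flip bit 13: 001101111100000 → 001101111100100
Extract data bits at positions {3,5,6,7,9,10,11,12,13,14,15}: 10111100100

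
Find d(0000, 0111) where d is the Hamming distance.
XOR = 0111, count of 1s = 3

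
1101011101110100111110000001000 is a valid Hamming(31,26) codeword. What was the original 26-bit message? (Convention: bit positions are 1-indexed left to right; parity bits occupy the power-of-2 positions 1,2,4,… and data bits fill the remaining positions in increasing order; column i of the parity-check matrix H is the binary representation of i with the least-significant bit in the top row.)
Parity bits occupy power-of-2 positions; data bits are at positions {3,5,6,7,9,10,11,12,13,14,15,17,18,19,20,21,22,23,24,25,26,27,28,29,30,31} (1-indexed).
Extract: c[3]=0 c[5]=0 c[6]=1 c[7]=1 c[9]=0 c[10]=1 c[11]=1 c[12]=1 c[13]=0 c[14]=1 c[15]=0 c[17]=1 c[18]=1 c[19]=1 c[20]=1 c[21]=1 c[22]=0 c[23]=0 c[24]=0 c[25]=0 c[26]=0 c[27]=0 c[28]=1 c[29]=0 c[30]=0 c[31]=0
Data = 00110111010111110000001000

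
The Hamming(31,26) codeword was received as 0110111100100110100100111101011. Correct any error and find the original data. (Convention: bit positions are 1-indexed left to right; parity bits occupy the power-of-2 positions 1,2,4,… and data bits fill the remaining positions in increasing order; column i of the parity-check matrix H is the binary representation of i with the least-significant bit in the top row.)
Syndrome s = H · r^T (mod 2), r = 0110111100100110100100111101011:
  s[0] = (1010101010101010101010101010101)·(0110111100100110100100111101011) mod 2 = 0+0+1+0+1+0+1+0+0+0+1+0+0+0+1+0+1+0+0+0+0+0+1+0+1+0+0+0+0+0+1 mod 2 = 1
  s[1] = (0110011001100110011001100110011)·(0110111100100110100100111101011) mod 2 = 0+1+1+0+0+1+1+0+0+0+1+0+0+1+1+0+0+0+0+0+0+0+1+0+0+1+0+0+0+1+1 mod 2 = 1
  s[2] = (0001111000011110000111100001111)·(0110111100100110100100111101011) mod 2 = 0+0+0+0+1+1+1+0+0+0+0+0+0+1+1+0+0+0+0+1+0+0+1+0+0+0+0+1+0+1+1 mod 2 = 0
  s[3] = (0000000111111110000000011111111)·(0110111100100110100100111101011) mod 2 = 0+0+0+0+0+0+0+1+0+0+1+0+0+1+1+0+0+0+0+0+0+0+0+1+1+1+0+1+0+1+1 mod 2 = 0
  s[4] = (0000000000000001111111111111111)·(0110111100100110100100111101011) mod 2 = 0+0+0+0+0+0+0+0+0+0+0+0+0+0+0+0+1+0+0+1+0+0+1+1+1+1+0+1+0+1+1 mod 2 = 1
Syndrome = 11001
Column 19 of H equals this syndrome → error at bit 19 (1-indexed).
Flip bit 19: 0110111100100110100100111101011 → 0110111100100110101100111101011
Extract data bits at positions {3,5,6,7,9,10,11,12,13,14,15,17,18,19,20,21,22,23,24,25,26,27,28,29,30,31}: 11110010011101100111101011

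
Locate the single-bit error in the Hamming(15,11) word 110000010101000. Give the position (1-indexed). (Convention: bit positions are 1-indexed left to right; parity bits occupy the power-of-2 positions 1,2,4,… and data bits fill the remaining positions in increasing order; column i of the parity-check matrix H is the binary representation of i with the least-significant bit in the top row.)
Syndrome s = H · r^T (mod 2), r = 110000010101000:
  s[0] = (101010101010101)·(110000010101000) mod 2 = 1+0+0+0+0+0+0+0+0+0+0+0+0+0+0 mod 2 = 1
  s[1] = (011001100110011)·(110000010101000) mod 2 = 0+1+0+0+0+0+0+0+0+1+0+0+0+0+0 mod 2 = 0
  s[2] = (000111100001111)·(110000010101000) mod 2 = 0+0+0+0+0+0+0+0+0+0+0+1+0+0+0 mod 2 = 1
  s[3] = (000000011111111)·(110000010101000) mod 2 = 0+0+0+0+0+0+0+1+0+1+0+1+0+0+0 mod 2 = 1
Syndrome = 1011
Column i of H is the binary representation of i, so the syndrome is the binary index of the flipped bit.
Read s = 1011 with s[0] as LSB: 1·2^0 + 0·2^1 + 1·2^2 + 1·2^3 = 13.
Error is at bit position 13.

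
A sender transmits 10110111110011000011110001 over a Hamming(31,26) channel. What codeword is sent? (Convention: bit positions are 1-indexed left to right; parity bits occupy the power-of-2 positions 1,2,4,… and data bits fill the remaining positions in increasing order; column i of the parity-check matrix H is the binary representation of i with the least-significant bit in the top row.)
Codeword c = d · G (mod 2), d = 10110111110011000011110001:
  c[0] = d·G[:,0] = (10110111110011000011110001)·(11011010101101010101010101) mod 2 = 1+0+0+1+0+0+1+0+1+0+0+0+0+1+0+0+0+0+0+1+0+1+0+0+0+1 mod 2 = 0
  c[1] = d·G[:,1] = (10110111110011000011110001)·(10110110011011001100110011) mod 2 = 1+0+1+1+0+1+1+0+0+1+0+0+1+1+0+0+0+0+0+0+1+1+0+0+0+1 mod 2 = 1
  c[2] = d·G[:,2] = (10110111110011000011110001)·(10000000000000000000000000) mod 2 = 1+0+0+0+0+0+0+0+0+0+0+0+0+0+0+0+0+0+0+0+0+0+0+0+0+0 mod 2 = 1
  c[3] = d·G[:,3] = (10110111110011000011110001)·(01110001111000111100001111) mod 2 = 0+0+1+1+0+0+0+1+1+1+0+0+0+0+0+0+0+0+0+0+0+0+0+0+0+1 mod 2 = 0
  c[4] = d·G[:,4] = (10110111110011000011110001)·(01000000000000000000000000) mod 2 = 0+0+0+0+0+0+0+0+0+0+0+0+0+0+0+0+0+0+0+0+0+0+0+0+0+0 mod 2 = 0
  c[5] = d·G[:,5] = (10110111110011000011110001)·(00100000000000000000000000) mod 2 = 0+0+1+0+0+0+0+0+0+0+0+0+0+0+0+0+0+0+0+0+0+0+0+0+0+0 mod 2 = 1
  c[6] = d·G[:,6] = (10110111110011000011110001)·(00010000000000000000000000) mod 2 = 0+0+0+1+0+0+0+0+0+0+0+0+0+0+0+0+0+0+0+0+0+0+0+0+0+0 mod 2 = 1
  c[7] = d·G[:,7] = (10110111110011000011110001)·(00001111111000000011111111) mod 2 = 0+0+0+0+0+1+1+1+1+1+0+0+0+0+0+0+0+0+1+1+1+1+0+0+0+1 mod 2 = 0
  c[8] = d·G[:,8] = (10110111110011000011110001)·(00001000000000000000000000) mod 2 = 0+0+0+0+0+0+0+0+0+0+0+0+0+0+0+0+0+0+0+0+0+0+0+0+0+0 mod 2 = 0
  c[9] = d·G[:,9] = (10110111110011000011110001)·(00000100000000000000000000) mod 2 = 0+0+0+0+0+1+0+0+0+0+0+0+0+0+0+0+0+0+0+0+0+0+0+0+0+0 mod 2 = 1
  c[10] = d·G[:,10] = (10110111110011000011110001)·(00000010000000000000000000) mod 2 = 0+0+0+0+0+0+1+0+0+0+0+0+0+0+0+0+0+0+0+0+0+0+0+0+0+0 mod 2 = 1
  c[11] = d·G[:,11] = (10110111110011000011110001)·(00000001000000000000000000) mod 2 = 0+0+0+0+0+0+0+1+0+0+0+0+0+0+0+0+0+0+0+0+0+0+0+0+0+0 mod 2 = 1
  c[12] = d·G[:,12] = (10110111110011000011110001)·(00000000100000000000000000) mod 2 = 0+0+0+0+0+0+0+0+1+0+0+0+0+0+0+0+0+0+0+0+0+0+0+0+0+0 mod 2 = 1
  c[13] = d·G[:,13] = (10110111110011000011110001)·(00000000010000000000000000) mod 2 = 0+0+0+0+0+0+0+0+0+1+0+0+0+0+0+0+0+0+0+0+0+0+0+0+0+0 mod 2 = 1
  c[14] = d·G[:,14] = (10110111110011000011110001)·(00000000001000000000000000) mod 2 = 0+0+0+0+0+0+0+0+0+0+0+0+0+0+0+0+0+0+0+0+0+0+0+0+0+0 mod 2 = 0
  c[15] = d·G[:,15] = (10110111110011000011110001)·(00000000000111111111111111) mod 2 = 0+0+0+0+0+0+0+0+0+0+0+0+1+1+0+0+0+0+1+1+1+1+0+0+0+1 mod 2 = 1
  c[16] = d·G[:,16] = (10110111110011000011110001)·(00000000000100000000000000) mod 2 = 0+0+0+0+0+0+0+0+0+0+0+0+0+0+0+0+0+0+0+0+0+0+0+0+0+0 mod 2 = 0
  c[17] = d·G[:,17] = (10110111110011000011110001)·(00000000000010000000000000) mod 2 = 0+0+0+0+0+0+0+0+0+0+0+0+1+0+0+0+0+0+0+0+0+0+0+0+0+0 mod 2 = 1
  c[18] = d·G[:,18] = (10110111110011000011110001)·(00000000000001000000000000) mod 2 = 0+0+0+0+0+0+0+0+0+0+0+0+0+1+0+0+0+0+0+0+0+0+0+0+0+0 mod 2 = 1
  c[19] = d·G[:,19] = (10110111110011000011110001)·(00000000000000100000000000) mod 2 = 0+0+0+0+0+0+0+0+0+0+0+0+0+0+0+0+0+0+0+0+0+0+0+0+0+0 mod 2 = 0
  c[20] = d·G[:,20] = (10110111110011000011110001)·(00000000000000010000000000) mod 2 = 0+0+0+0+0+0+0+0+0+0+0+0+0+0+0+0+0+0+0+0+0+0+0+0+0+0 mod 2 = 0
  c[21] = d·G[:,21] = (10110111110011000011110001)·(00000000000000001000000000) mod 2 = 0+0+0+0+0+0+0+0+0+0+0+0+0+0+0+0+0+0+0+0+0+0+0+0+0+0 mod 2 = 0
  c[22] = d·G[:,22] = (10110111110011000011110001)·(00000000000000000100000000) mod 2 = 0+0+0+0+0+0+0+0+0+0+0+0+0+0+0+0+0+0+0+0+0+0+0+0+0+0 mod 2 = 0
  c[23] = d·G[:,23] = (10110111110011000011110001)·(00000000000000000010000000) mod 2 = 0+0+0+0+0+0+0+0+0+0+0+0+0+0+0+0+0+0+1+0+0+0+0+0+0+0 mod 2 = 1
  c[24] = d·G[:,24] = (10110111110011000011110001)·(00000000000000000001000000) mod 2 = 0+0+0+0+0+0+0+0+0+0+0+0+0+0+0+0+0+0+0+1+0+0+0+0+0+0 mod 2 = 1
  c[25] = d·G[:,25] = (10110111110011000011110001)·(00000000000000000000100000) mod 2 = 0+0+0+0+0+0+0+0+0+0+0+0+0+0+0+0+0+0+0+0+1+0+0+0+0+0 mod 2 = 1
  c[26] = d·G[:,26] = (10110111110011000011110001)·(00000000000000000000010000) mod 2 = 0+0+0+0+0+0+0+0+0+0+0+0+0+0+0+0+0+0+0+0+0+1+0+0+0+0 mod 2 = 1
  c[27] = d·G[:,27] = (10110111110011000011110001)·(00000000000000000000001000) mod 2 = 0+0+0+0+0+0+0+0+0+0+0+0+0+0+0+0+0+0+0+0+0+0+0+0+0+0 mod 2 = 0
  c[28] = d·G[:,28] = (10110111110011000011110001)·(00000000000000000000000100) mod 2 = 0+0+0+0+0+0+0+0+0+0+0+0+0+0+0+0+0+0+0+0+0+0+0+0+0+0 mod 2 = 0
  c[29] = d·G[:,29] = (10110111110011000011110001)·(00000000000000000000000010) mod 2 = 0+0+0+0+0+0+0+0+0+0+0+0+0+0+0+0+0+0+0+0+0+0+0+0+0+0 mod 2 = 0
  c[30] = d·G[:,30] = (10110111110011000011110001)·(00000000000000000000000001) mod 2 = 0+0+0+0+0+0+0+0+0+0+0+0+0+0+0+0+0+0+0+0+0+0+0+0+0+1 mod 2 = 1
Codeword = 0110011001111101011000011110001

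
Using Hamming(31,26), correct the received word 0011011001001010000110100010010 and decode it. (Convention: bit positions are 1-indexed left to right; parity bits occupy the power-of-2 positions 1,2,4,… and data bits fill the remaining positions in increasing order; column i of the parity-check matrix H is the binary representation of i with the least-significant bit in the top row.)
Syndrome s = H · r^T (mod 2), r = 0011011001001010000110100010010:
  s[0] = (1010101010101010101010101010101)·(0011011001001010000110100010010) mod 2 = 0+0+1+0+0+0+1+0+0+0+0+0+1+0+1+0+0+0+0+0+1+0+1+0+0+0+1+0+0+0+0 mod 2 = 1
  s[1] = (0110011001100110011001100110011)·(0011011001001010000110100010010) mod 2 = 0+0+1+0+0+1+1+0+0+1+0+0+0+0+1+0+0+0+0+0+0+0+1+0+0+0+1+0+0+1+0 mod 2 = 0
  s[2] = (0001111000011110000111100001111)·(0011011001001010000110100010010) mod 2 = 0+0+0+1+0+1+1+0+0+0+0+0+1+0+1+0+0+0+0+1+1+0+1+0+0+0+0+0+0+1+0 mod 2 = 1
  s[3] = (0000000111111110000000011111111)·(0011011001001010000110100010010) mod 2 = 0+0+0+0+0+0+0+0+0+1+0+0+1+0+1+0+0+0+0+0+0+0+0+0+0+0+1+0+0+1+0 mod 2 = 1
  s[4] = (0000000000000001111111111111111)·(0011011001001010000110100010010) mod 2 = 0+0+0+0+0+0+0+0+0+0+0+0+0+0+0+0+0+0+0+1+1+0+1+0+0+0+1+0+0+1+0 mod 2 = 1
Syndrome = 10111
Column 29 of H equals this syndrome → error at bit 29 (1-indexed).
Flip bit 29: 0011011001001010000110100010010 → 0011011001001010000110100010110
Extract data bits at positions {3,5,6,7,9,10,11,12,13,14,15,17,18,19,20,21,22,23,24,25,26,27,28,29,30,31}: 10110100101000110100010110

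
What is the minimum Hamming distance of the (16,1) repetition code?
d_min = 16 (the only two codewords are 0…0 and 1…1, differing in all 16 positions).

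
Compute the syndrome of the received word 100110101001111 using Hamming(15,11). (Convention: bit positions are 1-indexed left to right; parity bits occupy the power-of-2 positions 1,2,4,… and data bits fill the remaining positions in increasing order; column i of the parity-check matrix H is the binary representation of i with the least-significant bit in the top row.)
Syndrome s = H · r^T (mod 2), r = 100110101001111:
  s[0] = (101010101010101)·(100110101001111) mod 2 = 1+0+0+0+1+0+1+0+1+0+0+0+1+0+1 mod 2 = 0
  s[1] = (011001100110011)·(100110101001111) mod 2 = 0+0+0+0+0+0+1+0+0+0+0+0+0+1+1 mod 2 = 1
  s[2] = (000111100001111)·(100110101001111) mod 2 = 0+0+0+1+1+0+1+0+0+0+0+1+1+1+1 mod 2 = 1
  s[3] = (000000011111111)·(100110101001111) mod 2 = 0+0+0+0+0+0+0+0+1+0+0+1+1+1+1 mod 2 = 1
Syndrome = 0111
Non-zero syndrome: error at position 14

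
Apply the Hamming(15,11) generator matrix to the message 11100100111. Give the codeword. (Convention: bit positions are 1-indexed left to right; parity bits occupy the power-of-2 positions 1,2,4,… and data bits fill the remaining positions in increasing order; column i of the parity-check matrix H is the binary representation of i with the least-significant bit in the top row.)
Codeword c = d · G (mod 2), d = 11100100111:
  c[0] = d·G[:,0] = (11100100111)·(11011010101) mod 2 = 1+1+0+0+0+0+0+0+1+0+1 mod 2 = 0
  c[1] = d·G[:,1] = (11100100111)·(10110110011) mod 2 = 1+0+1+0+0+1+0+0+0+1+1 mod 2 = 1
  c[2] = d·G[:,2] = (11100100111)·(10000000000) mod 2 = 1+0+0+0+0+0+0+0+0+0+0 mod 2 = 1
  c[3] = d·G[:,3] = (11100100111)·(01110001111) mod 2 = 0+1+1+0+0+0+0+0+1+1+1 mod 2 = 1
  c[4] = d·G[:,4] = (11100100111)·(01000000000) mod 2 = 0+1+0+0+0+0+0+0+0+0+0 mod 2 = 1
  c[5] = d·G[:,5] = (11100100111)·(00100000000) mod 2 = 0+0+1+0+0+0+0+0+0+0+0 mod 2 = 1
  c[6] = d·G[:,6] = (11100100111)·(00010000000) mod 2 = 0+0+0+0+0+0+0+0+0+0+0 mod 2 = 0
  c[7] = d·G[:,7] = (11100100111)·(00001111111) mod 2 = 0+0+0+0+0+1+0+0+1+1+1 mod 2 = 0
  c[8] = d·G[:,8] = (11100100111)·(00001000000) mod 2 = 0+0+0+0+0+0+0+0+0+0+0 mod 2 = 0
  c[9] = d·G[:,9] = (11100100111)·(00000100000) mod 2 = 0+0+0+0+0+1+0+0+0+0+0 mod 2 = 1
  c[10] = d·G[:,10] = (11100100111)·(00000010000) mod 2 = 0+0+0+0+0+0+0+0+0+0+0 mod 2 = 0
  c[11] = d·G[:,11] = (11100100111)·(00000001000) mod 2 = 0+0+0+0+0+0+0+0+0+0+0 mod 2 = 0
  c[12] = d·G[:,12] = (11100100111)·(00000000100) mod 2 = 0+0+0+0+0+0+0+0+1+0+0 mod 2 = 1
  c[13] = d·G[:,13] = (11100100111)·(00000000010) mod 2 = 0+0+0+0+0+0+0+0+0+1+0 mod 2 = 1
  c[14] = d·G[:,14] = (11100100111)·(00000000001) mod 2 = 0+0+0+0+0+0+0+0+0+0+1 mod 2 = 1
Codeword = 011111000100111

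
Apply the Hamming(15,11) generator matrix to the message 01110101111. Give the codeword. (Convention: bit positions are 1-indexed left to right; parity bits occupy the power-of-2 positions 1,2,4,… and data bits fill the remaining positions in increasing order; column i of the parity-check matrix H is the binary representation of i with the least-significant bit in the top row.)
Codeword c = d · G (mod 2), d = 01110101111:
  c[0] = d·G[:,0] = (01110101111)·(11011010101) mod 2 = 0+1+0+1+0+0+0+0+1+0+1 mod 2 = 0
  c[1] = d·G[:,1] = (01110101111)·(10110110011) mod 2 = 0+0+1+1+0+1+0+0+0+1+1 mod 2 = 1
  c[2] = d·G[:,2] = (01110101111)·(10000000000) mod 2 = 0+0+0+0+0+0+0+0+0+0+0 mod 2 = 0
  c[3] = d·G[:,3] = (01110101111)·(01110001111) mod 2 = 0+1+1+1+0+0+0+1+1+1+1 mod 2 = 1
  c[4] = d·G[:,4] = (01110101111)·(01000000000) mod 2 = 0+1+0+0+0+0+0+0+0+0+0 mod 2 = 1
  c[5] = d·G[:,5] = (01110101111)·(00100000000) mod 2 = 0+0+1+0+0+0+0+0+0+0+0 mod 2 = 1
  c[6] = d·G[:,6] = (01110101111)·(00010000000) mod 2 = 0+0+0+1+0+0+0+0+0+0+0 mod 2 = 1
  c[7] = d·G[:,7] = (01110101111)·(00001111111) mod 2 = 0+0+0+0+0+1+0+1+1+1+1 mod 2 = 1
  c[8] = d·G[:,8] = (01110101111)·(00001000000) mod 2 = 0+0+0+0+0+0+0+0+0+0+0 mod 2 = 0
  c[9] = d·G[:,9] = (01110101111)·(00000100000) mod 2 = 0+0+0+0+0+1+0+0+0+0+0 mod 2 = 1
  c[10] = d·G[:,10] = (01110101111)·(00000010000) mod 2 = 0+0+0+0+0+0+0+0+0+0+0 mod 2 = 0
  c[11] = d·G[:,11] = (01110101111)·(00000001000) mod 2 = 0+0+0+0+0+0+0+1+0+0+0 mod 2 = 1
  c[12] = d·G[:,12] = (01110101111)·(00000000100) mod 2 = 0+0+0+0+0+0+0+0+1+0+0 mod 2 = 1
  c[13] = d·G[:,13] = (01110101111)·(00000000010) mod 2 = 0+0+0+0+0+0+0+0+0+1+0 mod 2 = 1
  c[14] = d·G[:,14] = (01110101111)·(00000000001) mod 2 = 0+0+0+0+0+0+0+0+0+0+1 mod 2 = 1
Codeword = 010111110101111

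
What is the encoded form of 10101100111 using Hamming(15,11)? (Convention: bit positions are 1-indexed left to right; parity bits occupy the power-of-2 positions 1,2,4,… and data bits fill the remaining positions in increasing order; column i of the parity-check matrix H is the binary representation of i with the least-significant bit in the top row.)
Codeword c = d · G (mod 2), d = 10101100111:
  c[0] = d·G[:,0] = (10101100111)·(11011010101) mod 2 = 1+0+0+0+1+0+0+0+1+0+1 mod 2 = 0
  c[1] = d·G[:,1] = (10101100111)·(10110110011) mod 2 = 1+0+1+0+0+1+0+0+0+1+1 mod 2 = 1
  c[2] = d·G[:,2] = (10101100111)·(10000000000) mod 2 = 1+0+0+0+0+0+0+0+0+0+0 mod 2 = 1
  c[3] = d·G[:,3] = (10101100111)·(01110001111) mod 2 = 0+0+1+0+0+0+0+0+1+1+1 mod 2 = 0
  c[4] = d·G[:,4] = (10101100111)·(01000000000) mod 2 = 0+0+0+0+0+0+0+0+0+0+0 mod 2 = 0
  c[5] = d·G[:,5] = (10101100111)·(00100000000) mod 2 = 0+0+1+0+0+0+0+0+0+0+0 mod 2 = 1
  c[6] = d·G[:,6] = (10101100111)·(00010000000) mod 2 = 0+0+0+0+0+0+0+0+0+0+0 mod 2 = 0
  c[7] = d·G[:,7] = (10101100111)·(00001111111) mod 2 = 0+0+0+0+1+1+0+0+1+1+1 mod 2 = 1
  c[8] = d·G[:,8] = (10101100111)·(00001000000) mod 2 = 0+0+0+0+1+0+0+0+0+0+0 mod 2 = 1
  c[9] = d·G[:,9] = (10101100111)·(00000100000) mod 2 = 0+0+0+0+0+1+0+0+0+0+0 mod 2 = 1
  c[10] = d·G[:,10] = (10101100111)·(00000010000) mod 2 = 0+0+0+0+0+0+0+0+0+0+0 mod 2 = 0
  c[11] = d·G[:,11] = (10101100111)·(00000001000) mod 2 = 0+0+0+0+0+0+0+0+0+0+0 mod 2 = 0
  c[12] = d·G[:,12] = (10101100111)·(00000000100) mod 2 = 0+0+0+0+0+0+0+0+1+0+0 mod 2 = 1
  c[13] = d·G[:,13] = (10101100111)·(00000000010) mod 2 = 0+0+0+0+0+0+0+0+0+1+0 mod 2 = 1
  c[14] = d·G[:,14] = (10101100111)·(00000000001) mod 2 = 0+0+0+0+0+0+0+0+0+0+1 mod 2 = 1
Codeword = 011001011100111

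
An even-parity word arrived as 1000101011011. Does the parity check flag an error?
Sum of received bits: 1+0+0+0+1+0+1+0+1+1+0+1+1 = 7; 7 mod 2 = 1. Result is 1 ≠ 0 → error detected.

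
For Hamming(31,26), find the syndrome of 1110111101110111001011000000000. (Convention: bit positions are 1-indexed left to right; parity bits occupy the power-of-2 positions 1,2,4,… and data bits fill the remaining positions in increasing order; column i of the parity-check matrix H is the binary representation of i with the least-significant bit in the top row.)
Syndrome s = H · r^T (mod 2), r = 1110111101110111001011000000000:
  s[0] = (1010101010101010101010101010101)·(1110111101110111001011000000000) mod 2 = 1+0+1+0+1+0+1+0+0+0+1+0+0+0+1+0+0+0+1+0+1+0+0+0+0+0+0+0+0+0+0 mod 2 = 0
  s[1] = (0110011001100110011001100110011)·(1110111101110111001011000000000) mod 2 = 0+1+1+0+0+1+1+0+0+1+1+0+0+1+1+0+0+0+1+0+0+1+0+0+0+0+0+0+0+0+0 mod 2 = 0
  s[2] = (0001111000011110000111100001111)·(1110111101110111001011000000000) mod 2 = 0+0+0+0+1+1+1+0+0+0+0+1+0+1+1+0+0+0+0+0+1+1+0+0+0+0+0+0+0+0+0 mod 2 = 0
  s[3] = (0000000111111110000000011111111)·(1110111101110111001011000000000) mod 2 = 0+0+0+0+0+0+0+1+0+1+1+1+0+1+1+0+0+0+0+0+0+0+0+0+0+0+0+0+0+0+0 mod 2 = 0
  s[4] = (0000000000000001111111111111111)·(1110111101110111001011000000000) mod 2 = 0+0+0+0+0+0+0+0+0+0+0+0+0+0+0+1+0+0+1+0+1+1+0+0+0+0+0+0+0+0+0 mod 2 = 0
Syndrome = 00000
s = 0: no error detected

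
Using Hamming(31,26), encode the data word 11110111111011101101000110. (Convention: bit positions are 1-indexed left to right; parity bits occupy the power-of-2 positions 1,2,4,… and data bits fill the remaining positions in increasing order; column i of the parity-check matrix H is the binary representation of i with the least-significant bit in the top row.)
Codeword c = d · G (mod 2), d = 11110111111011101101000110:
  c[0] = d·G[:,0] = (11110111111011101101000110)·(11011010101101010101010101) mod 2 = 1+1+0+1+0+0+1+0+1+0+1+0+0+1+0+0+0+1+0+1+0+0+0+1+0+0 mod 2 = 0
  c[1] = d·G[:,1] = (11110111111011101101000110)·(10110110011011001100110011) mod 2 = 1+0+1+1+0+1+1+0+0+1+1+0+1+1+0+0+1+1+0+0+0+0+0+0+1+0 mod 2 = 0
  c[2] = d·G[:,2] = (11110111111011101101000110)·(10000000000000000000000000) mod 2 = 1+0+0+0+0+0+0+0+0+0+0+0+0+0+0+0+0+0+0+0+0+0+0+0+0+0 mod 2 = 1
  c[3] = d·G[:,3] = (11110111111011101101000110)·(01110001111000111100001111) mod 2 = 0+1+1+1+0+0+0+1+1+1+1+0+0+0+1+0+1+1+0+0+0+0+0+1+1+0 mod 2 = 0
  c[4] = d·G[:,4] = (11110111111011101101000110)·(01000000000000000000000000) mod 2 = 0+1+0+0+0+0+0+0+0+0+0+0+0+0+0+0+0+0+0+0+0+0+0+0+0+0 mod 2 = 1
  c[5] = d·G[:,5] = (11110111111011101101000110)·(00100000000000000000000000) mod 2 = 0+0+1+0+0+0+0+0+0+0+0+0+0+0+0+0+0+0+0+0+0+0+0+0+0+0 mod 2 = 1
  c[6] = d·G[:,6] = (11110111111011101101000110)·(00010000000000000000000000) mod 2 = 0+0+0+1+0+0+0+0+0+0+0+0+0+0+0+0+0+0+0+0+0+0+0+0+0+0 mod 2 = 1
  c[7] = d·G[:,7] = (11110111111011101101000110)·(00001111111000000011111111) mod 2 = 0+0+0+0+0+1+1+1+1+1+1+0+0+0+0+0+0+0+0+1+0+0+0+1+1+0 mod 2 = 1
  c[8] = d·G[:,8] = (11110111111011101101000110)·(00001000000000000000000000) mod 2 = 0+0+0+0+0+0+0+0+0+0+0+0+0+0+0+0+0+0+0+0+0+0+0+0+0+0 mod 2 = 0
  c[9] = d·G[:,9] = (11110111111011101101000110)·(00000100000000000000000000) mod 2 = 0+0+0+0+0+1+0+0+0+0+0+0+0+0+0+0+0+0+0+0+0+0+0+0+0+0 mod 2 = 1
  c[10] = d·G[:,10] = (11110111111011101101000110)·(00000010000000000000000000) mod 2 = 0+0+0+0+0+0+1+0+0+0+0+0+0+0+0+0+0+0+0+0+0+0+0+0+0+0 mod 2 = 1
  c[11] = d·G[:,11] = (11110111111011101101000110)·(00000001000000000000000000) mod 2 = 0+0+0+0+0+0+0+1+0+0+0+0+0+0+0+0+0+0+0+0+0+0+0+0+0+0 mod 2 = 1
  c[12] = d·G[:,12] = (11110111111011101101000110)·(00000000100000000000000000) mod 2 = 0+0+0+0+0+0+0+0+1+0+0+0+0+0+0+0+0+0+0+0+0+0+0+0+0+0 mod 2 = 1
  c[13] = d·G[:,13] = (11110111111011101101000110)·(00000000010000000000000000) mod 2 = 0+0+0+0+0+0+0+0+0+1+0+0+0+0+0+0+0+0+0+0+0+0+0+0+0+0 mod 2 = 1
  c[14] = d·G[:,14] = (11110111111011101101000110)·(00000000001000000000000000) mod 2 = 0+0+0+0+0+0+0+0+0+0+1+0+0+0+0+0+0+0+0+0+0+0+0+0+0+0 mod 2 = 1
  c[15] = d·G[:,15] = (11110111111011101101000110)·(00000000000111111111111111) mod 2 = 0+0+0+0+0+0+0+0+0+0+0+0+1+1+1+0+1+1+0+1+0+0+0+1+1+0 mod 2 = 0
  c[16] = d·G[:,16] = (11110111111011101101000110)·(00000000000100000000000000) mod 2 = 0+0+0+0+0+0+0+0+0+0+0+0+0+0+0+0+0+0+0+0+0+0+0+0+0+0 mod 2 = 0
  c[17] = d·G[:,17] = (11110111111011101101000110)·(00000000000010000000000000) mod 2 = 0+0+0+0+0+0+0+0+0+0+0+0+1+0+0+0+0+0+0+0+0+0+0+0+0+0 mod 2 = 1
  c[18] = d·G[:,18] = (11110111111011101101000110)·(00000000000001000000000000) mod 2 = 0+0+0+0+0+0+0+0+0+0+0+0+0+1+0+0+0+0+0+0+0+0+0+0+0+0 mod 2 = 1
  c[19] = d·G[:,19] = (11110111111011101101000110)·(00000000000000100000000000) mod 2 = 0+0+0+0+0+0+0+0+0+0+0+0+0+0+1+0+0+0+0+0+0+0+0+0+0+0 mod 2 = 1
  c[20] = d·G[:,20] = (11110111111011101101000110)·(00000000000000010000000000) mod 2 = 0+0+0+0+0+0+0+0+0+0+0+0+0+0+0+0+0+0+0+0+0+0+0+0+0+0 mod 2 = 0
  c[21] = d·G[:,21] = (11110111111011101101000110)·(00000000000000001000000000) mod 2 = 0+0+0+0+0+0+0+0+0+0+0+0+0+0+0+0+1+0+0+0+0+0+0+0+0+0 mod 2 = 1
  c[22] = d·G[:,22] = (11110111111011101101000110)·(00000000000000000100000000) mod 2 = 0+0+0+0+0+0+0+0+0+0+0+0+0+0+0+0+0+1+0+0+0+0+0+0+0+0 mod 2 = 1
  c[23] = d·G[:,23] = (11110111111011101101000110)·(00000000000000000010000000) mod 2 = 0+0+0+0+0+0+0+0+0+0+0+0+0+0+0+0+0+0+0+0+0+0+0+0+0+0 mod 2 = 0
  c[24] = d·G[:,24] = (11110111111011101101000110)·(00000000000000000001000000) mod 2 = 0+0+0+0+0+0+0+0+0+0+0+0+0+0+0+0+0+0+0+1+0+0+0+0+0+0 mod 2 = 1
  c[25] = d·G[:,25] = (11110111111011101101000110)·(00000000000000000000100000) mod 2 = 0+0+0+0+0+0+0+0+0+0+0+0+0+0+0+0+0+0+0+0+0+0+0+0+0+0 mod 2 = 0
  c[26] = d·G[:,26] = (11110111111011101101000110)·(00000000000000000000010000) mod 2 = 0+0+0+0+0+0+0+0+0+0+0+0+0+0+0+0+0+0+0+0+0+0+0+0+0+0 mod 2 = 0
  c[27] = d·G[:,27] = (11110111111011101101000110)·(00000000000000000000001000) mod 2 = 0+0+0+0+0+0+0+0+0+0+0+0+0+0+0+0+0+0+0+0+0+0+0+0+0+0 mod 2 = 0
  c[28] = d·G[:,28] = (11110111111011101101000110)·(00000000000000000000000100) mod 2 = 0+0+0+0+0+0+0+0+0+0+0+0+0+0+0+0+0+0+0+0+0+0+0+1+0+0 mod 2 = 1
  c[29] = d·G[:,29] = (11110111111011101101000110)·(00000000000000000000000010) mod 2 = 0+0+0+0+0+0+0+0+0+0+0+0+0+0+0+0+0+0+0+0+0+0+0+0+1+0 mod 2 = 1
  c[30] = d·G[:,30] = (11110111111011101101000110)·(00000000000000000000000001) mod 2 = 0+0+0+0+0+0+0+0+0+0+0+0+0+0+0+0+0+0+0+0+0+0+0+0+0+0 mod 2 = 0
Codeword = 0010111101111110011101101000110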